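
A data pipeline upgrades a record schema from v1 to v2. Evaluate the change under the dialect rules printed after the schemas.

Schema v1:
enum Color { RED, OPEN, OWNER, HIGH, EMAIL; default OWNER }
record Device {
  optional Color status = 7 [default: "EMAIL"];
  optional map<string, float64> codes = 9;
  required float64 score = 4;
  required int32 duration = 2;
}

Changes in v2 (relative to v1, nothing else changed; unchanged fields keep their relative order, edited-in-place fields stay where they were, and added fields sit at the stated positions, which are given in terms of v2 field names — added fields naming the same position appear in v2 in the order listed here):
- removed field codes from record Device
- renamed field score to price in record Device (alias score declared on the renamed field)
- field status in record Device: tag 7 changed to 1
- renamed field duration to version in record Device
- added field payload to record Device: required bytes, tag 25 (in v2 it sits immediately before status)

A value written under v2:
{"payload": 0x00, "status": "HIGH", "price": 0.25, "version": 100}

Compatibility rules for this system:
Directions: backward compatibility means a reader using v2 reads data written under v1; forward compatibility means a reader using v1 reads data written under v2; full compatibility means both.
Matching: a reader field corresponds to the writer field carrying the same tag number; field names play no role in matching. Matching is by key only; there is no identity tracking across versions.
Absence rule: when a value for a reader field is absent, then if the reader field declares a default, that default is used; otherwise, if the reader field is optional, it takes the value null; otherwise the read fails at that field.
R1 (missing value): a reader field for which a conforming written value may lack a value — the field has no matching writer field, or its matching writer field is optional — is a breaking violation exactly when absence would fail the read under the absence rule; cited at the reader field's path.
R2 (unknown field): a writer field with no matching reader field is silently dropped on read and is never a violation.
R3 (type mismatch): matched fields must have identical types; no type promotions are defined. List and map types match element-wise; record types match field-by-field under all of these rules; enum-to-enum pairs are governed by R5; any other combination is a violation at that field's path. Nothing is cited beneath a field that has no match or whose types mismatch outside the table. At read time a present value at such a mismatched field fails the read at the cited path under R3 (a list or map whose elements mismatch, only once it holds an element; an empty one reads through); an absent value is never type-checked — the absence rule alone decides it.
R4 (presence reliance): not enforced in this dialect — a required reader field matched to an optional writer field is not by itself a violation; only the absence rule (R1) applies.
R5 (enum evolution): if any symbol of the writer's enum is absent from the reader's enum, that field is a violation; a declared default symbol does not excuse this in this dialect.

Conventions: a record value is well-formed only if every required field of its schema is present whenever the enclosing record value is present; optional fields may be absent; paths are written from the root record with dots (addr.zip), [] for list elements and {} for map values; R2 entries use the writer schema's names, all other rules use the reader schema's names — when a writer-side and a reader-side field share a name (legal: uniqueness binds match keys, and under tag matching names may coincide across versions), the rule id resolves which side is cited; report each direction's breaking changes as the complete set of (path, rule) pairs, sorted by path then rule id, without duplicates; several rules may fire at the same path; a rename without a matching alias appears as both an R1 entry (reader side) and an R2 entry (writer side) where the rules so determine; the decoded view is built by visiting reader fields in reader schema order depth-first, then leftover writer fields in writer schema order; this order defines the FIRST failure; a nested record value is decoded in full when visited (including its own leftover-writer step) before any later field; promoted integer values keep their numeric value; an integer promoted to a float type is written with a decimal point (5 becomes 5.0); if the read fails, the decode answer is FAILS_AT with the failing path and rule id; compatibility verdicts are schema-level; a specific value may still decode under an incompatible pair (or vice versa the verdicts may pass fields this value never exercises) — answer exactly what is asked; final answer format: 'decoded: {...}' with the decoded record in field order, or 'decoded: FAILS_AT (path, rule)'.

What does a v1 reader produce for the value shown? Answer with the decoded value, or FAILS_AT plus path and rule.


each type pair in Device: writer, then reader
decode walk for Device under reader schema v1:
  status := "EMAIL" (no value, default fills)
  codes := null (not supplied -> null)
  score := 0.25 (from writer price)
  duration := 100 (from writer version)
  writer payload: unmatched, discarded
  writer status: unmatched, discarded
  => decoded: {"status": "EMAIL", "codes": null, "score": 0.25, "duration": 100}
ruling out the remaining Device differences:
  removed field codes from record Device -> fires no rule on Device under this dialect and leaves the result unchanged
  renamed field score to price in record Device (alias score declared on the renamed field) -> fires no rule on Device under this dialect and leaves the result unchanged
  renamed field duration to version in record Device -> fires no rule on Device under this dialect and leaves the result unchanged
  added field payload to record Device: required bytes, tag 25 (in v2 it sits immediately before status) -> affects the rule determinations only; this particular Device value decodes identically

decoded: {"status": "EMAIL", "codes": null, "score": 0.25, "duration": 100}


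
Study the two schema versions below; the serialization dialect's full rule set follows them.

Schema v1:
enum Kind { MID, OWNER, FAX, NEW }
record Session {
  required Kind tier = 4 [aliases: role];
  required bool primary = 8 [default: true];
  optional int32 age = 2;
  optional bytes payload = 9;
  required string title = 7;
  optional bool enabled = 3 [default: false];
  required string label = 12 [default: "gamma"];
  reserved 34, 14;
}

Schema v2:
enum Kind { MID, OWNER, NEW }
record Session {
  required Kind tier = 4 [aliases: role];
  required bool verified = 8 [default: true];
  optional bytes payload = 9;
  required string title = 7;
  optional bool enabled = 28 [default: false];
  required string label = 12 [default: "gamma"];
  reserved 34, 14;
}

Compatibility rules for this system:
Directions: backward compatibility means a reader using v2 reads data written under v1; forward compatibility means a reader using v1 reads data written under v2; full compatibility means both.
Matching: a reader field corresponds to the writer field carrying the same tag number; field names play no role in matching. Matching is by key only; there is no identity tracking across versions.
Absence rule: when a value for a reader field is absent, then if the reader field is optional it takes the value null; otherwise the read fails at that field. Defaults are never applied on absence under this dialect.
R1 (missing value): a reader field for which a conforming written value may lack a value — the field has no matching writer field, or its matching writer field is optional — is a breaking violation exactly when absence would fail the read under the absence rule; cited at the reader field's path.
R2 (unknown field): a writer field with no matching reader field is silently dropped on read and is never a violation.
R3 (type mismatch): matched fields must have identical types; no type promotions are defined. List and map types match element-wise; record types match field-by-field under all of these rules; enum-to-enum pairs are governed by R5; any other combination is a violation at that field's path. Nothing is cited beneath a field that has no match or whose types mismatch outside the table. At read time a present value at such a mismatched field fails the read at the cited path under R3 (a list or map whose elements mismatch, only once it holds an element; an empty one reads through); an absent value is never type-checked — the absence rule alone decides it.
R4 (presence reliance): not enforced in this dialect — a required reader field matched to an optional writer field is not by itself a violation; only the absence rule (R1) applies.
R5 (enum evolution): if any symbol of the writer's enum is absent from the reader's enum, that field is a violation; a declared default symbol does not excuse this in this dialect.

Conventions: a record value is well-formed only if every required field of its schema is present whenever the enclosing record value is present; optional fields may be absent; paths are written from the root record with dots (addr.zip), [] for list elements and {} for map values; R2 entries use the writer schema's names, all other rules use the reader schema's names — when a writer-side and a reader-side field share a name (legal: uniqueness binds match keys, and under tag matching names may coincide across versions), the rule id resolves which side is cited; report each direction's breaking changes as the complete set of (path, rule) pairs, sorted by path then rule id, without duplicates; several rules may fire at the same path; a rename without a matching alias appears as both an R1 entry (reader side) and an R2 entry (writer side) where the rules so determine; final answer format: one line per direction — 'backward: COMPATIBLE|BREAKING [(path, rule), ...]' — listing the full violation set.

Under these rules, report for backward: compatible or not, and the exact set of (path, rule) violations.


backward: BREAKING [(tier, R5)]

in Session below, arrows point writer -> reader
backward on Session — v2 reading data written by v1:
  tier: Kind -> Kind, writer required; from tier
  verified: bool -> bool, writer required; from primary
  payload: bytes -> bytes, writer optional; from payload
  title: string -> string, writer required; from title
  no writer field matches reader enabled
  label: string -> string, writer required; from label
  writer age: unknown to reader
  writer enabled: unknown to reader
  breaking: (tier, R5)
  => 1 violation(s): backward is BREAKING for Session
diffs on Session not affecting the asked answer:
  removed field age from record Session -> inert for the asked Session verdict: nothing fires
  field enabled in record Session: tag 3 changed to 28 -> inert for the asked Session verdict: nothing fires
  renamed field primary to verified in record Session -> inert for the asked Session verdict: nothing fires


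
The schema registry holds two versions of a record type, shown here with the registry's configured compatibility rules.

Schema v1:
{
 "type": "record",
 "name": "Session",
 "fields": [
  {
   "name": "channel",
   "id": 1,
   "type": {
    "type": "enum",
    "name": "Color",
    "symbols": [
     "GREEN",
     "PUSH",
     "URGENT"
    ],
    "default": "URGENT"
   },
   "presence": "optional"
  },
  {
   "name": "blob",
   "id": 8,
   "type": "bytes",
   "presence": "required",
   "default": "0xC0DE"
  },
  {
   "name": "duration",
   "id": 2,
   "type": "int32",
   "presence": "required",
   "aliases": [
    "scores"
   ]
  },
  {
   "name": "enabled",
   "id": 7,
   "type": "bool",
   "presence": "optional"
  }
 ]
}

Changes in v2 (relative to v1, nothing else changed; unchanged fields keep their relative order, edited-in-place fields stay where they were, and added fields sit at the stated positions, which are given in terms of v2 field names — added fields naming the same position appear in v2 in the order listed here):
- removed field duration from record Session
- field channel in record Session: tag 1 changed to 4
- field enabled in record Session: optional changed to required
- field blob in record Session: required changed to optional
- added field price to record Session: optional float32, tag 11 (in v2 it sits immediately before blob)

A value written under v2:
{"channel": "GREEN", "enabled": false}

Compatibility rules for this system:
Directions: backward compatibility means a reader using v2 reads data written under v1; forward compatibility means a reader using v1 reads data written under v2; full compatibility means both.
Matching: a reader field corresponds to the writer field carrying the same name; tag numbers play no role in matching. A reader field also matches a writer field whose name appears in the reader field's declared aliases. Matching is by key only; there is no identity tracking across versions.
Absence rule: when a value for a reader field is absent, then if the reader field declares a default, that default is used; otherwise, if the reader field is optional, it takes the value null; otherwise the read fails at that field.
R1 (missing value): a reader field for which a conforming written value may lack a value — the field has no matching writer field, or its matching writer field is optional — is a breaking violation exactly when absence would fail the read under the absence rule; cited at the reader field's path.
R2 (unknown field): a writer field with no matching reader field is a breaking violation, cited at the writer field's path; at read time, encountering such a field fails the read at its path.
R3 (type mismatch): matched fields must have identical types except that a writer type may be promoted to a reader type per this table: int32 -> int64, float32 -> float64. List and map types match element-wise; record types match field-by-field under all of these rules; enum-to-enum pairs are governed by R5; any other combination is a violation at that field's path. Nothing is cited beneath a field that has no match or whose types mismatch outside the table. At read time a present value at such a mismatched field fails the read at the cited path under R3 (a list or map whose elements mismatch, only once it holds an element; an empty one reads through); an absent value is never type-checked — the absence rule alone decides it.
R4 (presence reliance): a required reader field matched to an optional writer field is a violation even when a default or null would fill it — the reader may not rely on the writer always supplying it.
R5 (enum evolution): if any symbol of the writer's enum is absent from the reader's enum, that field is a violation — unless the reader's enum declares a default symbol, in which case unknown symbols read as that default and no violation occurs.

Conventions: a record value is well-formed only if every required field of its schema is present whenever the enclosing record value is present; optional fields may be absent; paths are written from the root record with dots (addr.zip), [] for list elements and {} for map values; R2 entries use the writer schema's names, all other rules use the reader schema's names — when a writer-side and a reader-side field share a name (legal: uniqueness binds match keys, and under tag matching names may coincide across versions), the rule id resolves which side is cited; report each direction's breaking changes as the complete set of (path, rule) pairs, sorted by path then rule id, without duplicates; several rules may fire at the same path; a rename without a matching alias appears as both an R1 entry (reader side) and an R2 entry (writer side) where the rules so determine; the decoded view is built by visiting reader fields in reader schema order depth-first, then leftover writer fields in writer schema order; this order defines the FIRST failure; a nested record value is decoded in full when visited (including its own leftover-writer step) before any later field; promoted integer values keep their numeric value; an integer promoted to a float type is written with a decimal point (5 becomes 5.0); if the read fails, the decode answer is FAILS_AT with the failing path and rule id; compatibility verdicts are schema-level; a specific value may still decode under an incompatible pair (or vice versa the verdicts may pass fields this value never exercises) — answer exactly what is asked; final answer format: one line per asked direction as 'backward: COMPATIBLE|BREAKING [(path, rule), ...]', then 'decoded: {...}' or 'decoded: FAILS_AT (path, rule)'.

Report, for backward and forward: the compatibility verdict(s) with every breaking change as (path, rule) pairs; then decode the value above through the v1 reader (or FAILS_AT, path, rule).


backward: BREAKING [(duration, R2), (enabled, R1), (enabled, R4)]; forward: BREAKING [(blob, R4), (duration, R1), (price, R2)]; decoded: FAILS_AT (duration, R1)

arrows below run writer -> reader for Session
backward pass over Session, reader schema v2, writer schema v1:
  writer optional, Color -> Color: reader channel maps from writer channel
  price has no writer counterpart
  writer required, bytes -> bytes: reader blob maps from writer blob
  writer optional, bool -> bool: reader enabled maps from writer enabled
  duration (writer side), unknown to reader
  R2 fires at duration
  R1 fires at enabled
  R4 fires at enabled
  => 3 violation(s): backward is BREAKING for Session
forward pass over Session, reader schema v1, writer schema v2:
  writer optional, Color -> Color: reader channel maps from writer channel
  writer optional, bytes -> bytes: reader blob maps from writer blob
  duration has no writer counterpart
  writer required, bool -> bool: reader enabled maps from writer enabled
  price (writer side), unknown to reader
  R4 fires at blob
  R1 fires at duration
  R2 fires at price
  => 3 violation(s): forward is BREAKING for Session
decode (reader v1):
  channel := "GREEN"
  blob := 0xC0DE (missing; default applied)
  read fails at duration under R1 (no fill)
  => FAILS_AT (duration, R1)


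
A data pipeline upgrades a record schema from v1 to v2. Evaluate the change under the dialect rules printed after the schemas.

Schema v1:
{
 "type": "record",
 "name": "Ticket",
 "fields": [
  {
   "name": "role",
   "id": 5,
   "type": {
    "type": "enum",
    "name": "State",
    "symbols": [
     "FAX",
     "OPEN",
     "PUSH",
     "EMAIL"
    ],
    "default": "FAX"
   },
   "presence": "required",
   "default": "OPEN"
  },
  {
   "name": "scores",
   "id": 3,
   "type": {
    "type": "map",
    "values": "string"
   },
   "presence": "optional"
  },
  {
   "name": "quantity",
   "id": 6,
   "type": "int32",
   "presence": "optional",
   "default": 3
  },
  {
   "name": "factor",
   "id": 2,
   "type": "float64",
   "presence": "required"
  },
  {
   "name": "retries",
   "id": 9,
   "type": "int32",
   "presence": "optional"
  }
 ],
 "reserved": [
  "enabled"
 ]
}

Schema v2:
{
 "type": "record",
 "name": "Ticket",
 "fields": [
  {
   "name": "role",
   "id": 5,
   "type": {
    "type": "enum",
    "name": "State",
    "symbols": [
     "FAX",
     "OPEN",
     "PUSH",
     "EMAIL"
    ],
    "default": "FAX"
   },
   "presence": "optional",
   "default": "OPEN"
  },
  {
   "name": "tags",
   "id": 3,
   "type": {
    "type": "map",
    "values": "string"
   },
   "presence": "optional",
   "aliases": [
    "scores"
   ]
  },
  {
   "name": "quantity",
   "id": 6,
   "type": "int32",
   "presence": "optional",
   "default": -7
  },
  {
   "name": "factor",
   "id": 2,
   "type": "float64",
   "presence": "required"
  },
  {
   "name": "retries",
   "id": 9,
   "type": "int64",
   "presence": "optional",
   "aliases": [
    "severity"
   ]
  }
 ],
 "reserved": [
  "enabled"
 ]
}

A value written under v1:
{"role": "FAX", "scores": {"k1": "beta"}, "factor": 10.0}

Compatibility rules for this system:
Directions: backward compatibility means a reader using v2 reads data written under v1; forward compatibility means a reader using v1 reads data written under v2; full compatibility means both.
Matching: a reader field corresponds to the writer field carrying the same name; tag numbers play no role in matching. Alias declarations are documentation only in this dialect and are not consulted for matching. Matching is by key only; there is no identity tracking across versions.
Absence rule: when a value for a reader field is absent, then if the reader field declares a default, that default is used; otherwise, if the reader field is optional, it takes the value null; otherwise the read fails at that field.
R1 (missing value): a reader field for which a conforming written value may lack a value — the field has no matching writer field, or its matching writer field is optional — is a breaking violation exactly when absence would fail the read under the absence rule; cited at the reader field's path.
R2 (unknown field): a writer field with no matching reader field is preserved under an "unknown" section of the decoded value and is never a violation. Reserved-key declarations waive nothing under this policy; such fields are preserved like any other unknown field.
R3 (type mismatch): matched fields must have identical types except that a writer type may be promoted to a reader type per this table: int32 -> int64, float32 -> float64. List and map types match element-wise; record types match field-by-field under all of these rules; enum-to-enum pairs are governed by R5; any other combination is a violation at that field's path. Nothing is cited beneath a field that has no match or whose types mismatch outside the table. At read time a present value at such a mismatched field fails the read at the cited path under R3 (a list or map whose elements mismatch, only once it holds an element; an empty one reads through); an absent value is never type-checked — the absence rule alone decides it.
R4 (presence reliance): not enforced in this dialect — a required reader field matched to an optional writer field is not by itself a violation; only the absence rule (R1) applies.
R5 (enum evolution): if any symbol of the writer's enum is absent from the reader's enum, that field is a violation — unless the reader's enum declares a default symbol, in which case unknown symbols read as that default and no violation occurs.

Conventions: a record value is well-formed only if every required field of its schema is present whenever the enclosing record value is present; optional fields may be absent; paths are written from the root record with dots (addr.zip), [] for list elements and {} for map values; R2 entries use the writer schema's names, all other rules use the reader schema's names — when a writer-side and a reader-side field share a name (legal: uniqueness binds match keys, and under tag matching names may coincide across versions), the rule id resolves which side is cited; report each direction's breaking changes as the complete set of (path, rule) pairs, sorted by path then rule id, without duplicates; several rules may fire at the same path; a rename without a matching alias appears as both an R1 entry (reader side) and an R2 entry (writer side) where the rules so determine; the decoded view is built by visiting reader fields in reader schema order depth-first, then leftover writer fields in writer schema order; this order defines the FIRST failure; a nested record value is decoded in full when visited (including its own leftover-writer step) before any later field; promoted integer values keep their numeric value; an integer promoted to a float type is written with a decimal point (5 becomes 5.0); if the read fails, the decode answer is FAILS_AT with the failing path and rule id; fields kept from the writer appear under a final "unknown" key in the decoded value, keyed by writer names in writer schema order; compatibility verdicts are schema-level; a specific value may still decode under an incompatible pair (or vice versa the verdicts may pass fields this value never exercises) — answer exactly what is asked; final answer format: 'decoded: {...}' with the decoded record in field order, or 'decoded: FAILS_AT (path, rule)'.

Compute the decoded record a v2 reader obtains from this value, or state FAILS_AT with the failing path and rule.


the writer's type comes first in each Ticket pair
migrating the Ticket value to v2:
  role := "FAX"
  tags := null (not supplied -> null)
  quantity := -7 (no value, default fills)
  factor := 10.0
  retries := null (not supplied -> null)
  writer scores: kept under "unknown"
  => decoded: {"role": "FAX", "tags": null, "quantity": -7, "factor": 10.0, "retries": null, "unknown": {"scores": {"k1": "beta"}}}
the other Ticket changes do not affect what is asked:
  field role in record Ticket: required changed to optional -> inert under this dialect — no rule fires on Ticket and the result does not move
  field retries in record Ticket: type int32 changed to int64 -> a verdict-level change on Ticket — the shown value reads the same

decoded: {"role": "FAX", "tags": null, "quantity": -7, "factor": 10.0, "retries": null, "unknown": {"scores": {"k1": "beta"}}}


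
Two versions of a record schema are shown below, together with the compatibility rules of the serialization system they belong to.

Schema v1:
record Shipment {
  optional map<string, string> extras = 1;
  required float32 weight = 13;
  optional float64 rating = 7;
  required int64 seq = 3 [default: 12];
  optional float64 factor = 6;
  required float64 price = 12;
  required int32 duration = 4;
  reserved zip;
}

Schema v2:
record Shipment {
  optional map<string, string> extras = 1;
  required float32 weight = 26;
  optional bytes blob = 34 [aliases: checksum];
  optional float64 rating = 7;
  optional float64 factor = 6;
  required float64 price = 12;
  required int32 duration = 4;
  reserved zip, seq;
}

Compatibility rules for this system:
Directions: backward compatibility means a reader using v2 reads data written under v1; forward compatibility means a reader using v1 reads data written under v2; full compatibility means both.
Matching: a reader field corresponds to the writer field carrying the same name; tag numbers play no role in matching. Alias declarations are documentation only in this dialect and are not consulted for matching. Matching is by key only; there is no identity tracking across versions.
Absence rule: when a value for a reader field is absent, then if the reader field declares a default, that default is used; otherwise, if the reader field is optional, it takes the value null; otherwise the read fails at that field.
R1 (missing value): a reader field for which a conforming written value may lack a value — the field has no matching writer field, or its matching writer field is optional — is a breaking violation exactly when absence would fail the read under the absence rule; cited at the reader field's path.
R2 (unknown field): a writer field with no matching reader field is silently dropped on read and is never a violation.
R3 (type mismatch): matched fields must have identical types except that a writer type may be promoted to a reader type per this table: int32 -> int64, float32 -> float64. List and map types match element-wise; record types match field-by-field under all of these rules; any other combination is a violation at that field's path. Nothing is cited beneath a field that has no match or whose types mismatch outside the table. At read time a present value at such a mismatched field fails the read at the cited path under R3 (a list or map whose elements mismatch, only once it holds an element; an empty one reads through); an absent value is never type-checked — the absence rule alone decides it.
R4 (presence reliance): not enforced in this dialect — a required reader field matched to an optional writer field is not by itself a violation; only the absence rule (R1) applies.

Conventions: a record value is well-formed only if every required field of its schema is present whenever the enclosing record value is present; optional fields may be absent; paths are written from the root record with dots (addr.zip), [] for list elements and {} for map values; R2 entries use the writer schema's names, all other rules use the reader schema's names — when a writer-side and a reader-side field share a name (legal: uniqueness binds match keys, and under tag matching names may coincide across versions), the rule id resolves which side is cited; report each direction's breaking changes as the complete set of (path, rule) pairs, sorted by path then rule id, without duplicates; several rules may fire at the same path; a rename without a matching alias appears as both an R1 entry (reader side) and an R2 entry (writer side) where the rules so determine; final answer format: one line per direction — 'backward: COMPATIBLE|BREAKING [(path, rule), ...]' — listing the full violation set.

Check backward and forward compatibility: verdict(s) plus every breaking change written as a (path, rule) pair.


backward: COMPATIBLE []; forward: COMPATIBLE []

in Shipment below, arrows point writer -> reader
backward on Shipment — v2 reading data written by v1:
  extras: paired with writer extras (map<string, string> -> map<string, string>; writer optional)
  weight: paired with writer weight (float32 -> float32; writer required)
  blob: no writer-side match
  rating: paired with writer rating (float64 -> float64; writer optional)
  factor: paired with writer factor (float64 -> float64; writer optional)
  price: paired with writer price (float64 -> float64; writer required)
  duration: paired with writer duration (int32 -> int32; writer required)
  leftover writer field: seq
  nothing fires on Shipment: backward is COMPATIBLE
forward on Shipment — v1 reading data written by v2:
  extras: paired with writer extras (map<string, string> -> map<string, string>; writer optional)
  weight: paired with writer weight (float32 -> float32; writer required)
  rating: paired with writer rating (float64 -> float64; writer optional)
  seq: no writer-side match
  factor: paired with writer factor (float64 -> float64; writer optional)
  price: paired with writer price (float64 -> float64; writer required)
  duration: paired with writer duration (int32 -> int32; writer required)
  leftover writer field: blob
  nothing fires on Shipment: forward is COMPATIBLE


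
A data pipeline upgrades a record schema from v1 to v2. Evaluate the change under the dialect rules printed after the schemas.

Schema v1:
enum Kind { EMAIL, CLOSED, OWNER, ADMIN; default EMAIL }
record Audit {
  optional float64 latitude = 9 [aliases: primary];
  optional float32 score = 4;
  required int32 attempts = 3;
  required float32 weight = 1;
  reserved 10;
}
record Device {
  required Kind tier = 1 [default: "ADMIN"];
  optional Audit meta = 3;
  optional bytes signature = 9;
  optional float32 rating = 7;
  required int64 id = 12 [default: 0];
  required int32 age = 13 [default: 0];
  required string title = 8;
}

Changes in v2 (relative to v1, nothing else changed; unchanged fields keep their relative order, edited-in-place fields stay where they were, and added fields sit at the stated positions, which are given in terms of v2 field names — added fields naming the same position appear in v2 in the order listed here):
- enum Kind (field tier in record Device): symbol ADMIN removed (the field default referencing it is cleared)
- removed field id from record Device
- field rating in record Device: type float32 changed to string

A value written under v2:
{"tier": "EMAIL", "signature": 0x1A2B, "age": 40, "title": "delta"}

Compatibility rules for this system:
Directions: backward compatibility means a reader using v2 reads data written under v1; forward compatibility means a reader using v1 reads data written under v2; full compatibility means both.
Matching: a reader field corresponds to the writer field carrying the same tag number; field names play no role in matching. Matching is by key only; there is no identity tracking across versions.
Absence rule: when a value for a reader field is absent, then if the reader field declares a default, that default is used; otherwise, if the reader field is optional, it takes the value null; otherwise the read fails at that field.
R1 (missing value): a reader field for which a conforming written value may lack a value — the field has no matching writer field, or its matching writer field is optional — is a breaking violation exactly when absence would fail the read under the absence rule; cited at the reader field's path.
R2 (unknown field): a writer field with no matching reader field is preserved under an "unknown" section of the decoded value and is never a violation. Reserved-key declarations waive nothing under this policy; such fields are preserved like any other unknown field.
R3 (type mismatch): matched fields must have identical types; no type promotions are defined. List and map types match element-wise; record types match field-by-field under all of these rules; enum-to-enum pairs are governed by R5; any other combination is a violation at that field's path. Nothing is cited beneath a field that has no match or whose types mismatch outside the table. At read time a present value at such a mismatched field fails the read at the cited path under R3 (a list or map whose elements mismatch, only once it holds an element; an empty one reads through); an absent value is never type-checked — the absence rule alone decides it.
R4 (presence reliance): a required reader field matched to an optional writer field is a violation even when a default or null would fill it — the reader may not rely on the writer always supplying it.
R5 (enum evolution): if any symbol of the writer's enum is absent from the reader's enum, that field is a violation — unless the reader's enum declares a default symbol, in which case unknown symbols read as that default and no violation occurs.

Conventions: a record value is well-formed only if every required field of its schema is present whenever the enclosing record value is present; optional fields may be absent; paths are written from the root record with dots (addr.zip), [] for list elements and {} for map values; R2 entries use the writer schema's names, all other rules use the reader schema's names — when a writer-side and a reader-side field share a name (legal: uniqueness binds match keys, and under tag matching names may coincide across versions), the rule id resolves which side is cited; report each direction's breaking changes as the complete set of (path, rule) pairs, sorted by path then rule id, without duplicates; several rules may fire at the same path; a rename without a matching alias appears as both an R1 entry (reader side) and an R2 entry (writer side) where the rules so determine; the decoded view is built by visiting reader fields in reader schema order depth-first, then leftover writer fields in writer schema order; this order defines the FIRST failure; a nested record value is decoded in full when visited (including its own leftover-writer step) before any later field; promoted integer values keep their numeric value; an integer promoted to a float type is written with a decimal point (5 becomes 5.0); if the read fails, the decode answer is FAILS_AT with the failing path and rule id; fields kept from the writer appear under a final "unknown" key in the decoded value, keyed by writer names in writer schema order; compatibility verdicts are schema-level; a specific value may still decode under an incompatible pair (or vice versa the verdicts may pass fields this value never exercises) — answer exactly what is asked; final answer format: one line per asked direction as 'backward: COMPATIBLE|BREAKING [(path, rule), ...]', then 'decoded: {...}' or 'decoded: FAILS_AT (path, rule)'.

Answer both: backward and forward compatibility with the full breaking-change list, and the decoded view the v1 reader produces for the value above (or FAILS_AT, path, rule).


backward: BREAKING [(rating, R3)]; forward: BREAKING [(rating, R3)]; decoded: {"tier": "EMAIL", "meta": null, "signature": 0x1A2B, "rating": null, "id": 0, "age": 40, "title": "delta"}

each type pair in Device: writer, then reader
backward analysis of Device with v2 as reader and v1 as writer:
  Kind -> Kind, writer required: tier aligns to tier
  Audit -> Audit, writer optional: meta aligns to meta
  bytes -> bytes, writer optional: signature aligns to signature
  float32 -> string, writer optional: rating aligns to rating
  int32 -> int32, writer required: age aligns to age
  string -> string, writer required: title aligns to title
  writer field id has no reader counterpart
  float64 -> float64, writer optional: meta.latitude aligns to meta.latitude
  float32 -> float32, writer optional: meta.score aligns to meta.score
  int32 -> int32, writer required: meta.attempts aligns to meta.attempts
  float32 -> float32, writer required: meta.weight aligns to meta.weight
  R3 fires at rating
  => backward verdict for Device: BREAKING, 1 violation(s)
forward analysis of Device with v1 as reader and v2 as writer:
  Kind -> Kind, writer required: tier aligns to tier
  Audit -> Audit, writer optional: meta aligns to meta
  bytes -> bytes, writer optional: signature aligns to signature
  string -> float32, writer optional: rating aligns to rating
  id has no writer counterpart
  int32 -> int32, writer required: age aligns to age
  string -> string, writer required: title aligns to title
  float64 -> float64, writer optional: meta.latitude aligns to meta.latitude
  float32 -> float32, writer optional: meta.score aligns to meta.score
  int32 -> int32, writer required: meta.attempts aligns to meta.attempts
  float32 -> float32, writer required: meta.weight aligns to meta.weight
  R3 fires at rating
  => forward verdict for Device: BREAKING, 1 violation(s)
decoding the Device value with the v1 reader:
  tier := "EMAIL"
  meta := null (not supplied -> null)
  signature := 0x1A2B
  rating := null (not supplied -> null)
  id := 0 (no value, default fills)
  age := 40
  title := "delta"
  => decoded: {"tier": "EMAIL", "meta": null, "signature": 0x1A2B, "rating": null, "id": 0, "age": 40, "title": "delta"}


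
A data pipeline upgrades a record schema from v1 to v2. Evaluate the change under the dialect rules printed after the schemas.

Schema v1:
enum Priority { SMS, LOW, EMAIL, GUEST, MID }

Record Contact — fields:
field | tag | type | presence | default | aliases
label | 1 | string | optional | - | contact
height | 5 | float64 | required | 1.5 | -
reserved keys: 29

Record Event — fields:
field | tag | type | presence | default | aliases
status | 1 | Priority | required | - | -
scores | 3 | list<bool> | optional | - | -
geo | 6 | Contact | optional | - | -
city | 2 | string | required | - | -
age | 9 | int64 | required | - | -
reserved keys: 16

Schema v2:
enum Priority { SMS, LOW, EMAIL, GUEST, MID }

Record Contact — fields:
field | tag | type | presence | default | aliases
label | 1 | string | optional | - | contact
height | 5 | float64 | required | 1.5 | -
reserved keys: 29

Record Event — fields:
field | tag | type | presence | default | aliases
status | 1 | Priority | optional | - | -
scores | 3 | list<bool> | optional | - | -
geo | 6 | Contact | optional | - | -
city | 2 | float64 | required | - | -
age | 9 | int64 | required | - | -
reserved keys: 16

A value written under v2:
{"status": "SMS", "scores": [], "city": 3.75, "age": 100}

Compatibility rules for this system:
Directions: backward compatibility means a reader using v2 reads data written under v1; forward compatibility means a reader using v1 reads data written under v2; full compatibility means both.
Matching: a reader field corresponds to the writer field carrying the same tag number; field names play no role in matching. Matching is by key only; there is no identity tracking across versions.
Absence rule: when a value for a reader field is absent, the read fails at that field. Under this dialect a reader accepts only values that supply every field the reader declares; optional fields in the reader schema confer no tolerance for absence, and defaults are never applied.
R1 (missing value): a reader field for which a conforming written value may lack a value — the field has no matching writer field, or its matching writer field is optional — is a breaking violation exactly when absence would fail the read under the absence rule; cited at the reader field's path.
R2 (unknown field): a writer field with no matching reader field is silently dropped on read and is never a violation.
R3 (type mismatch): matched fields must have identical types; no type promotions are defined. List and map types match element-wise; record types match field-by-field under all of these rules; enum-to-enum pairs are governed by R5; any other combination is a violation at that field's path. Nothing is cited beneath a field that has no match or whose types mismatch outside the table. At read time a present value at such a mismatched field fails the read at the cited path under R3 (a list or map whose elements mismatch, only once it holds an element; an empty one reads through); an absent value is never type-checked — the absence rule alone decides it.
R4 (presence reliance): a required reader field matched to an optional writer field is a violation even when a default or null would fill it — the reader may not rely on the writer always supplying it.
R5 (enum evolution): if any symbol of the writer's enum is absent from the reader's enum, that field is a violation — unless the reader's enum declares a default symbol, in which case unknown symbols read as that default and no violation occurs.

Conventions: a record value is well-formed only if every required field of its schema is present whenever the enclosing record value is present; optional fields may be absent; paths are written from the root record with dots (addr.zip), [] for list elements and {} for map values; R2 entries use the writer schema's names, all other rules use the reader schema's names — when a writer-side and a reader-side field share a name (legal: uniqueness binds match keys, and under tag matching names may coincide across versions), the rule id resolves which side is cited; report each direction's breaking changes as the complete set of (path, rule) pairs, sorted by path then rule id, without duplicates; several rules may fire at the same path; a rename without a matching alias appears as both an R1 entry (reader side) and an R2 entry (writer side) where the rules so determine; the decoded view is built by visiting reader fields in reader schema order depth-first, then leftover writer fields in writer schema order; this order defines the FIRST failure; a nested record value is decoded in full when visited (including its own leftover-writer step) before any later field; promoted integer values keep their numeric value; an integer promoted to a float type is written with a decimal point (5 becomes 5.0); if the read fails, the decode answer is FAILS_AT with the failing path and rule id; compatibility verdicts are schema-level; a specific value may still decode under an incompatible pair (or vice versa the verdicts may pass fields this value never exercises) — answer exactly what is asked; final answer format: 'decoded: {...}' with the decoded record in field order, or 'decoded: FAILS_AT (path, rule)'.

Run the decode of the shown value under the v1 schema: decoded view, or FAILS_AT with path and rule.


decoded: FAILS_AT (geo, R1)

arrows below run writer -> reader for Event
decode (reader v1):
  status := "SMS"
  scores := []
  read fails at geo under R1 (no fill)
  => FAILS_AT (geo, R1)
the other Event changes do not affect what is asked:
  field status in record Event: required changed to optional -> affects the rule determinations only; this particular Event value decodes identically
  field city in record Event: type string changed to float64 -> affects the rule determinations only; this particular Event value decodes identically
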